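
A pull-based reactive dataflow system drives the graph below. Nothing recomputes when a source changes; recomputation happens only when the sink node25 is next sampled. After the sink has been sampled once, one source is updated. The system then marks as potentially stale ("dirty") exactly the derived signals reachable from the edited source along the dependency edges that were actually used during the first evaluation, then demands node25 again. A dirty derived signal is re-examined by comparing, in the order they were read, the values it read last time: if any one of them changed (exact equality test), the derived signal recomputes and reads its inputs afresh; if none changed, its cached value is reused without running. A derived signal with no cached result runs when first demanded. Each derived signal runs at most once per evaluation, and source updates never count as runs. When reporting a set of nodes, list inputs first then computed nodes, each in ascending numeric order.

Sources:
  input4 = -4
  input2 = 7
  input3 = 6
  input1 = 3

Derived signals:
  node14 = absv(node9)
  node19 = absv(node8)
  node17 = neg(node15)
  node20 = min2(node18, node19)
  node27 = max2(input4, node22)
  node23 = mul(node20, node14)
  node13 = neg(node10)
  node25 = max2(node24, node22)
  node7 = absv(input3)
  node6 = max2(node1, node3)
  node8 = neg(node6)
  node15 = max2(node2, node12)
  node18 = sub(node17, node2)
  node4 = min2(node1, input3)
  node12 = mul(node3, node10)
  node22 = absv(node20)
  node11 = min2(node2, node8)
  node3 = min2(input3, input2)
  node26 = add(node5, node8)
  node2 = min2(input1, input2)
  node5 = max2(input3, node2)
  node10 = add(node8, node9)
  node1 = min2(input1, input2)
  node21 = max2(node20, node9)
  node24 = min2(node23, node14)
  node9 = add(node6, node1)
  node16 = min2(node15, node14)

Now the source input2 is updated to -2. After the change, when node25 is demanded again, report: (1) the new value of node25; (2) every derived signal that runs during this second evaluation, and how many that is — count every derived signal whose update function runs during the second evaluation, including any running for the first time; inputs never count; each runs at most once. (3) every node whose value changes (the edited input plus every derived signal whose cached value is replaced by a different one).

New value of node25: 2.
Derived signals that run: node1, node2, node3, node6, node8, node9, node10, node12, node14, node15, node17, node18, node19, node20, node22, node23, node24, node25 — 18 in total.
Values that change: input2, node1, node2, node3, node6, node8, node9, node10, node12, node14, node15, node17, node18, node19, node20, node22, node23, node24, node25.

First evaluation (everything demanded from the output):
  node1 = min2(3, 7) = 3
  node2 = min2(3, 7) = 3
  node3 = min2(6, 7) = 6
  node6 = max2(3, 6) = 6
  node8 = neg(6) = -6
  node9 = add(6, 3) = 9
  node10 = add(-6, 9) = 3
  node12 = mul(6, 3) = 18
  node14 = absv(9) = 9
  node15 = max2(3, 18) = 18
  node17 = neg(18) = -18
  node18 = sub(-18, 3) = -21
  node19 = absv(-6) = 6
  node20 = min2(-21, 6) = -21
  node22 = absv(-21) = 21
  node23 = mul(-21, 9) = -189
  node24 = min2(-189, 9) = -189
  node25 = max2(-189, 21) = 21

Propagation after the edit:
  node1: runs — input2 7->-2; result -2.
  node2: runs — input2 7->-2; result -2.
  node3: runs — input2 7->-2; result -2.
  node6: runs — node1 3->-2; node3 6->-2; result -2.
  node8: runs — node6 6->-2; result 2.
  node9: runs — node6 6->-2; node1 3->-2; result -4.
  node10: runs — node8 -6->2; node9 9->-4; result -2.
  node12: runs — node3 6->-2; node10 3->-2; result 4.
  node14: runs — node9 9->-4; result 4.
  node15: runs — node2 3->-2; node12 18->4; result 4.
  node17: runs — node15 18->4; result -4.
  node18: runs — node17 -18->-4; node2 3->-2; result -2.
  node19: runs — node8 -6->2; result 2.
  node20: runs — node18 -21->-2; node19 6->2; result -2.
  node22: runs — node20 -21->-2; result 2.
  node23: runs — node20 -21->-2; node14 9->4; result -8.
  node24: runs — node23 -189->-8; node14 9->4; result -8.
  node25: runs — node24 -189->-8; node22 21->2; result 2.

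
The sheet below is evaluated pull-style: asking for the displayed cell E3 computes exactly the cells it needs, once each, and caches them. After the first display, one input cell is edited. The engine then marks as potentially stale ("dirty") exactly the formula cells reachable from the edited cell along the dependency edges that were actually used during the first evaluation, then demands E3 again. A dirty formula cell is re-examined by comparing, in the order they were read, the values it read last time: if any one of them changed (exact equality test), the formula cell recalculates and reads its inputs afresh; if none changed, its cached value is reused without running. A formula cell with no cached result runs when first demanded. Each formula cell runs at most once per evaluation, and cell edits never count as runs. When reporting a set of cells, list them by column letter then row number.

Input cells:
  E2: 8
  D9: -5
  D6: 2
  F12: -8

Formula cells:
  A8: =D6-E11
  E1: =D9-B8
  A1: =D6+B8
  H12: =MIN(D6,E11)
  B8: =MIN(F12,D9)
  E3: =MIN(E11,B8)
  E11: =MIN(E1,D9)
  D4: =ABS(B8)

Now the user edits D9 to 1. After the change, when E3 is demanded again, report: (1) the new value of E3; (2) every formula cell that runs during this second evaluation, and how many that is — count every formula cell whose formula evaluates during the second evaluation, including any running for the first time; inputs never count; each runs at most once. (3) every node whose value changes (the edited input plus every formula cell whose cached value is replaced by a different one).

Demanding E3 again yields -8.
4 formula cells run: B8, E1, E3, E11.
The nodes whose values change: D9, E1, E11.

First demand of the output computes:
  B8 = MIN(-8, -5) = -8
  E1 = -5 - -8 = 3
  E11 = MIN(3, -5) = -5
  E3 = MIN(-5, -8) = -8

After the edit, cleaning proceeds:
  B8: a read changed (D9 -5->1) — executes, giving -8 — identical to its old value.
  E1: a read changed (D9 -5->1) — executes, giving 9.
  E11: a read changed (E1 3->9; D9 -5->1) — executes, giving 1.
  E3: a read changed (E11 -5->1) — executes, giving -8 — identical to its old value.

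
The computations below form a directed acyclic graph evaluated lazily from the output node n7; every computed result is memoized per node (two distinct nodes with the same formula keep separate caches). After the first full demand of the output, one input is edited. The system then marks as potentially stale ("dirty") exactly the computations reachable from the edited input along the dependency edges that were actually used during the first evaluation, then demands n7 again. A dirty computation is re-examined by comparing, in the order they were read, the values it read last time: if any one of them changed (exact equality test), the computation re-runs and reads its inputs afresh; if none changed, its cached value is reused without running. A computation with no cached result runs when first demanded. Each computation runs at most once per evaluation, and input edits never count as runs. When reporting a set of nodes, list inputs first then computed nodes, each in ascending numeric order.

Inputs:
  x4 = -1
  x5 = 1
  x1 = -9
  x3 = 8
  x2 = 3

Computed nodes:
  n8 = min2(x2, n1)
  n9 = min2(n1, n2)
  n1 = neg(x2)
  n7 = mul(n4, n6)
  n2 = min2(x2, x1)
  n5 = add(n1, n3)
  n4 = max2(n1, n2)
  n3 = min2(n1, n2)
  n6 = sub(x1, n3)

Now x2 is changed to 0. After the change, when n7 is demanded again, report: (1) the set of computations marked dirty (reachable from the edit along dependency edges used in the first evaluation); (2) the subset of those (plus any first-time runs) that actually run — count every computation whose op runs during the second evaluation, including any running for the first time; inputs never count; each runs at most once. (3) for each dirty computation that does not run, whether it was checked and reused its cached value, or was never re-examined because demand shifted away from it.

First demand of the output computes:
  n1 = neg(3) = -3
  n2 = min2(3, -9) = -9
  n3 = min2(-3, -9) = -9
  n4 = max2(-3, -9) = -3
  n6 = sub(-9, -9) = 0
  n7 = mul(-3, 0) = 0

After the edit, cleaning proceeds:
  n1: a read changed (x2 3->0) — executes, giving 0.
  n2: a read changed (x2 3->0) — executes, giving -9 — identical to its old value.
  n3: a read changed (n1 -3->0) — executes, giving -9 — identical to its old value.
  n4: a read changed (n1 -3->0) — executes, giving 0.
  n6: dirty, but its reads are unchanged (x1 unchanged, n3 unchanged); cached 0 stands.
  n7: a read changed (n4 -3->0) — executes, giving 0 — identical to its old value.

Note where the cutoff bites: n6 is checked, finds nothing changed, and keeps its cache.

The edit dirties: n1, n2, n3, n4, n6, n7.
5 computations run: n1, n2, n3, n4, n7.
Cache hits after checking: n6.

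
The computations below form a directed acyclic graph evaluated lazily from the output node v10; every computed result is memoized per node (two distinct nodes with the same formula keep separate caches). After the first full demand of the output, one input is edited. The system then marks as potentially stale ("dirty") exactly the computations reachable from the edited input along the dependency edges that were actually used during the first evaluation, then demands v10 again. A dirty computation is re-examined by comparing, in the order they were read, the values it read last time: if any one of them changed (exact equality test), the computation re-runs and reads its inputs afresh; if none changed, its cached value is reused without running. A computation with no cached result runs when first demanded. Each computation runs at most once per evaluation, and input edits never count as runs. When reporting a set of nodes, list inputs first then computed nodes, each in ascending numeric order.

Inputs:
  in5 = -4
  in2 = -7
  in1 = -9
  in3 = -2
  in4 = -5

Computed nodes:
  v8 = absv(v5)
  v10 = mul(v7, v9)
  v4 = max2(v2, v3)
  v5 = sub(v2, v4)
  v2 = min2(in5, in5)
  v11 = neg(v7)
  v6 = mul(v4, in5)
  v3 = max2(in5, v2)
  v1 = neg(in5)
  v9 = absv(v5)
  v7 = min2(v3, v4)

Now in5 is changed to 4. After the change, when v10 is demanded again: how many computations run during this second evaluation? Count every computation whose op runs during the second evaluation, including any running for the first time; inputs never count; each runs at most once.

First demand of the output computes:
  v2 = min2(-4, -4) = -4
  v3 = max2(-4, -4) = -4
  v4 = max2(-4, -4) = -4
  v5 = sub(-4, -4) = 0
  v7 = min2(-4, -4) = -4
  v9 = absv(0) = 0
  v10 = mul(-4, 0) = 0

After the edit, cleaning proceeds:
  v2: a read changed (in5 -4->4; in5 -4->4) — executes, giving 4.
  v3: a read changed (in5 -4->4; v2 -4->4) — executes, giving 4.
  v4: a read changed (v2 -4->4; v3 -4->4) — executes, giving 4.
  v5: a read changed (v2 -4->4; v4 -4->4) — executes, giving 0 — identical to its old value.
  v7: a read changed (v3 -4->4; v4 -4->4) — executes, giving 4.
  v9: dirty, but its reads are unchanged (v5 unchanged); cached 0 stands.
  v10: a read changed (v7 -4->4) — executes, giving 0 — identical to its old value.

Note where the cutoff bites: v9 is checked, finds nothing changed, and keeps its cache.

6 computations run: v2, v3, v4, v5, v7, v10.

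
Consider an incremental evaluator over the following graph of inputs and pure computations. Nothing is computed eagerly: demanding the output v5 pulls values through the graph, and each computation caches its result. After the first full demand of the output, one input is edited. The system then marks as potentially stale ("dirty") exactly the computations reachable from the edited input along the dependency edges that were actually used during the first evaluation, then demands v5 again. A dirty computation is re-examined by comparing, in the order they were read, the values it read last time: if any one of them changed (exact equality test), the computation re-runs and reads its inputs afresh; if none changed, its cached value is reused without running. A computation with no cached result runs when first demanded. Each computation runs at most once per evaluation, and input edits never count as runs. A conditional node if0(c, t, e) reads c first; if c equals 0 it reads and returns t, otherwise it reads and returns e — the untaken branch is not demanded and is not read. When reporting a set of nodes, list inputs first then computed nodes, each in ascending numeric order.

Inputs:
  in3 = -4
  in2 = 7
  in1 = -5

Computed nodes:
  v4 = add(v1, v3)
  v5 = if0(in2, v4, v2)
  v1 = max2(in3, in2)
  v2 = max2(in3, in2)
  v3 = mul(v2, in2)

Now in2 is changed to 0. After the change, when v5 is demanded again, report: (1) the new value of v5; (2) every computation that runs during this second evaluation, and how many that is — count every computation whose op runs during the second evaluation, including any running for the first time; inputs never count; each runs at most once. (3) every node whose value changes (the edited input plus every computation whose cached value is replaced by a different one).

Initial pass — values computed on the first demand:
  v2 = max2(-4, 7) = 7
  v5 = if0(in2=7 -> else branch v2) = 7

Second demand — change propagation:
  v1: newly demanded (no cache) — executes and yields 0.
  v2: re-runs because in2 7->0; new result 0.
  v3: newly demanded (no cache) — executes and yields 0.
  v4: newly demanded (no cache) — executes and yields 0.
  v5: re-runs because in2 7->0; v2 7->0; new result 0.

The important point: the flipped condition pulls in fresh nodes; v1, v3, v4 run for the first time.

v5 now evaluates to 0.
Run set: v1, v2, v3, v4, v5 (5 run).
Changed values: in2, v2, v5.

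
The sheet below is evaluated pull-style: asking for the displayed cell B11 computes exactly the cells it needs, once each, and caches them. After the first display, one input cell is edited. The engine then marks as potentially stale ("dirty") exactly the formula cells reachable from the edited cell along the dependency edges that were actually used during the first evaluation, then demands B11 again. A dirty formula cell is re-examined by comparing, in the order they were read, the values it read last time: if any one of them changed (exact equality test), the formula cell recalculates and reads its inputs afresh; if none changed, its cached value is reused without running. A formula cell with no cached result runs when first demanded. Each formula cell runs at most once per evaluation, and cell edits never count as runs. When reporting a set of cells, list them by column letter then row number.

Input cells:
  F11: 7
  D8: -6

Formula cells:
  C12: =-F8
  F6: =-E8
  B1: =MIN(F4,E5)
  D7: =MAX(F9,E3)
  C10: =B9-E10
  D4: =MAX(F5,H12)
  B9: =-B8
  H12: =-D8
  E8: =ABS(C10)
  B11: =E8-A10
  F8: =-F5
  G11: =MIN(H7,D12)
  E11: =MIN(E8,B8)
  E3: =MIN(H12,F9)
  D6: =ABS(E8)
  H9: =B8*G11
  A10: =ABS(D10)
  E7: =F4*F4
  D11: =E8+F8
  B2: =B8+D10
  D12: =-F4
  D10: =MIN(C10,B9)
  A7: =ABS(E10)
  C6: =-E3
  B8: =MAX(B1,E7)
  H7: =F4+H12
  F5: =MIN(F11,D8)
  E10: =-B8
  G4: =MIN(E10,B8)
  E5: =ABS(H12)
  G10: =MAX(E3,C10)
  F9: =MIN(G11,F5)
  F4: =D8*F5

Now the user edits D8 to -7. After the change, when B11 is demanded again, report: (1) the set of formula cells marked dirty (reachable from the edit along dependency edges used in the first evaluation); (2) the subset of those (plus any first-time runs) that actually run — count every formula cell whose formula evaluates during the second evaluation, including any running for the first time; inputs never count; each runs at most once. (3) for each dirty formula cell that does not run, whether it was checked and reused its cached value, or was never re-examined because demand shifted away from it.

First demand of the output computes:
  F5 = MIN(7, -6) = -6
  F4 = -6 * -6 = 36
  E7 = 36 * 36 = 1296
  H12 = -(-6) = 6
  E5 = ABS(6) = 6
  B1 = MIN(36, 6) = 6
  B8 = MAX(6, 1296) = 1296
  B9 = -(1296) = -1296
  E10 = -(1296) = -1296
  C10 = -1296 - -1296 = 0
  D10 = MIN(0, -1296) = -1296
  A10 = ABS(-1296) = 1296
  E8 = ABS(0) = 0
  B11 = 0 - 1296 = -1296

After the edit, cleaning proceeds:
  F5: a read changed (D8 -6->-7) — executes, giving -7.
  F4: a read changed (D8 -6->-7; F5 -6->-7) — executes, giving 49.
  E7: a read changed (F4 36->49; F4 36->49) — executes, giving 2401.
  H12: a read changed (D8 -6->-7) — executes, giving 7.
  E5: a read changed (H12 6->7) — executes, giving 7.
  B1: a read changed (F4 36->49; E5 6->7) — executes, giving 7.
  B8: a read changed (B1 6->7; E7 1296->2401) — executes, giving 2401.
  B9: a read changed (B8 1296->2401) — executes, giving -2401.
  E10: a read changed (B8 1296->2401) — executes, giving -2401.
  C10: a read changed (B9 -1296->-2401; E10 -1296->-2401) — executes, giving 0 — identical to its old value.
  D10: a read changed (B9 -1296->-2401) — executes, giving -2401.
  A10: a read changed (D10 -1296->-2401) — executes, giving 2401.
  E8: dirty, but its reads are unchanged (C10 unchanged); cached 0 stands.
  B11: a read changed (A10 1296->2401) — executes, giving -2401.

Note where the cutoff bites: E8 is checked, finds nothing changed, and keeps its cache.

The edit dirties: A10, B1, B8, B9, B11, C10, D10, E5, E7, E8, E10, F4, F5, H12.
13 formula cells run: A10, B1, B8, B9, B11, C10, D10, E5, E7, E10, F4, F5, H12.
Cache hits after checking: E8.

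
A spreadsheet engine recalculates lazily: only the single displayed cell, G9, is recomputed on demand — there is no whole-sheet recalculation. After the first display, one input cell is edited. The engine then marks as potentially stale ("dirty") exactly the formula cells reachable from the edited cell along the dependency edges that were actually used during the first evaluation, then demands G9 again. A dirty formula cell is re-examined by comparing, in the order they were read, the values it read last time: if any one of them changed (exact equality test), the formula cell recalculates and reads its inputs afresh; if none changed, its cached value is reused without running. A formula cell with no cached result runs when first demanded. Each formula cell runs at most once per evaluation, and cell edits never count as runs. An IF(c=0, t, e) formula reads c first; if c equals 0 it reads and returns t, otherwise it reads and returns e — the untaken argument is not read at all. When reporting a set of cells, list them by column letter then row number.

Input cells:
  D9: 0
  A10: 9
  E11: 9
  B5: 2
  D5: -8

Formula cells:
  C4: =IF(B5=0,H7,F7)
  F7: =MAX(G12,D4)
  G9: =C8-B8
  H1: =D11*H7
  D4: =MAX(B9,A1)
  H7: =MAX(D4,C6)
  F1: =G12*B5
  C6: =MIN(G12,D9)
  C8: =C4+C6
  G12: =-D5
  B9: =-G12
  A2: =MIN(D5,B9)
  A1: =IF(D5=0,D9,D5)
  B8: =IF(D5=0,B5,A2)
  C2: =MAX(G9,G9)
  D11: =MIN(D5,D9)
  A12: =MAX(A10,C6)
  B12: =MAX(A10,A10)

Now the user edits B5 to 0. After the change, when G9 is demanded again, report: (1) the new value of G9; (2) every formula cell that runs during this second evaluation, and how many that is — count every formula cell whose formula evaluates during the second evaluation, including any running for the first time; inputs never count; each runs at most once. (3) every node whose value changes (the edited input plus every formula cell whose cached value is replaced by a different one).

First evaluation (everything demanded from the output):
  A1 = IF(D5=0: D5=-8 -> else branch D5) = -8
  G12 = -(-8) = 8
  B9 = -(8) = -8
  A2 = MIN(-8, -8) = -8
  B8 = IF(D5=0: D5=-8 -> else branch A2) = -8
  C6 = MIN(8, 0) = 0
  D4 = MAX(-8, -8) = -8
  F7 = MAX(8, -8) = 8
  C4 = IF(B5=0: B5=2 -> else branch F7) = 8
  C8 = 8 + 0 = 8
  G9 = 8 - -8 = 16

Propagation after the edit:
  H7: demanded for the first time — runs, produces 0.
  C4: runs — B5 2->0; result 0.
  C8: runs — C4 8->0; result 0.
  G9: runs — C8 8->0; result 8.

Key observation: a condition flipped, so demand reaches new nodes — H7 runs for the first time.

New value of G9: 8.
Formula cells that run: C4, C8, G9, H7 — 4 in total.
Values that change: B5, C4, C8, G9.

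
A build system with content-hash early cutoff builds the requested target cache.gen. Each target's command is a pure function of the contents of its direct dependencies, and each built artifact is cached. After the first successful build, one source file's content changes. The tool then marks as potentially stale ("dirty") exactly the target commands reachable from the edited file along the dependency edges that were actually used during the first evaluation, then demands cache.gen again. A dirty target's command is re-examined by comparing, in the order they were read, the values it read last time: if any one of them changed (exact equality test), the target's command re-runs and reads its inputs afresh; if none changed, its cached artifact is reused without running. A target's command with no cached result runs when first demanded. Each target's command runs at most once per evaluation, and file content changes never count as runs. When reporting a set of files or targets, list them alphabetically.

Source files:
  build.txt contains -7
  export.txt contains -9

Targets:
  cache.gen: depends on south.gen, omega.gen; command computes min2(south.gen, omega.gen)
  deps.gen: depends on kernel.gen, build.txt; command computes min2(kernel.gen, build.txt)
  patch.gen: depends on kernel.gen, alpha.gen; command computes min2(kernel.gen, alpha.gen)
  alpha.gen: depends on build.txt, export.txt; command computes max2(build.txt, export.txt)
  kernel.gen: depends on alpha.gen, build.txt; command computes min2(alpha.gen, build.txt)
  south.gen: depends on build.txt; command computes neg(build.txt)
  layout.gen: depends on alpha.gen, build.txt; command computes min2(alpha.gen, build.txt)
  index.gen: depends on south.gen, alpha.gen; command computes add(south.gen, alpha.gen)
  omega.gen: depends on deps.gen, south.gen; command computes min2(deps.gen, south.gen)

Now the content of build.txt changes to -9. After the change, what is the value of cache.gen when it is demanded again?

First evaluation (everything demanded from the output):
  alpha.gen = max2(-7, -9) = -7
  kernel.gen = min2(-7, -7) = -7
  deps.gen = min2(-7, -7) = -7
  south.gen = neg(-7) = 7
  omega.gen = min2(-7, 7) = -7
  cache.gen = min2(7, -7) = -7

Propagation after the edit:
  alpha.gen: runs — build.txt -7->-9; result -9.
  kernel.gen: runs — alpha.gen -7->-9; build.txt -7->-9; result -9.
  deps.gen: runs — kernel.gen -7->-9; build.txt -7->-9; result -9.
  south.gen: runs — build.txt -7->-9; result 9.
  omega.gen: runs — deps.gen -7->-9; south.gen 7->9; result -9.
  cache.gen: runs — south.gen 7->9; omega.gen -7->-9; result -9.

New value of cache.gen: -9.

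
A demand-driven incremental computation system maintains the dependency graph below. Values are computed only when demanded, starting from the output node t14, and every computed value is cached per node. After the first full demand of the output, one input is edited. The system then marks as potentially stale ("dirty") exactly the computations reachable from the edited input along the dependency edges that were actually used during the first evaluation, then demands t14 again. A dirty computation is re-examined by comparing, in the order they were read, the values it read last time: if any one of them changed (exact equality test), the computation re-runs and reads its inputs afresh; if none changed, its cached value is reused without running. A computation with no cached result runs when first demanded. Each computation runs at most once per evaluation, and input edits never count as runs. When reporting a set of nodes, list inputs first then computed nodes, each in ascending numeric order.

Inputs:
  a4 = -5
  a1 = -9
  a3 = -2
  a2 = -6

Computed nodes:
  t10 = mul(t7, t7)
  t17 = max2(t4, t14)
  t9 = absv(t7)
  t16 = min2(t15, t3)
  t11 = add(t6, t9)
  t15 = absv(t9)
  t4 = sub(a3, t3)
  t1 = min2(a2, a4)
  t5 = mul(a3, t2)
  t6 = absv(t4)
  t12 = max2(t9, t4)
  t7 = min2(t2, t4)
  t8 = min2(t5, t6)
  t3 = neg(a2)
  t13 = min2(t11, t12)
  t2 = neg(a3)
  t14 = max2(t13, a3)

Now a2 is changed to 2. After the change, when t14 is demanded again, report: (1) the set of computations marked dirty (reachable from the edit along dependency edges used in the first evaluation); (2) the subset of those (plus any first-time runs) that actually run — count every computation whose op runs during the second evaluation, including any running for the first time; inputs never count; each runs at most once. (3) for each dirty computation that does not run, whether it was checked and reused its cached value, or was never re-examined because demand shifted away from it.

Marked dirty: t3, t4, t6, t7, t9, t11, t12, t13, t14.
Computations that run: t3, t4, t6, t7, t9, t11, t12, t13, t14 — 9 in total.
Every dirty computation ran.

First evaluation (everything demanded from the output):
  t2 = neg(-2) = 2
  t3 = neg(-6) = 6
  t4 = sub(-2, 6) = -8
  t6 = absv(-8) = 8
  t7 = min2(2, -8) = -8
  t9 = absv(-8) = 8
  t11 = add(8, 8) = 16
  t12 = max2(8, -8) = 8
  t13 = min2(16, 8) = 8
  t14 = max2(8, -2) = 8

Propagation after the edit:
  t3: runs — a2 -6->2; result -2.
  t4: runs — t3 6->-2; result 0.
  t6: runs — t4 -8->0; result 0.
  t7: runs — t4 -8->0; result 0.
  t9: runs — t7 -8->0; result 0.
  t11: runs — t6 8->0; t9 8->0; result 0.
  t12: runs — t9 8->0; t4 -8->0; result 0.
  t13: runs — t11 16->0; t12 8->0; result 0.
  t14: runs — t13 8->0; result 0.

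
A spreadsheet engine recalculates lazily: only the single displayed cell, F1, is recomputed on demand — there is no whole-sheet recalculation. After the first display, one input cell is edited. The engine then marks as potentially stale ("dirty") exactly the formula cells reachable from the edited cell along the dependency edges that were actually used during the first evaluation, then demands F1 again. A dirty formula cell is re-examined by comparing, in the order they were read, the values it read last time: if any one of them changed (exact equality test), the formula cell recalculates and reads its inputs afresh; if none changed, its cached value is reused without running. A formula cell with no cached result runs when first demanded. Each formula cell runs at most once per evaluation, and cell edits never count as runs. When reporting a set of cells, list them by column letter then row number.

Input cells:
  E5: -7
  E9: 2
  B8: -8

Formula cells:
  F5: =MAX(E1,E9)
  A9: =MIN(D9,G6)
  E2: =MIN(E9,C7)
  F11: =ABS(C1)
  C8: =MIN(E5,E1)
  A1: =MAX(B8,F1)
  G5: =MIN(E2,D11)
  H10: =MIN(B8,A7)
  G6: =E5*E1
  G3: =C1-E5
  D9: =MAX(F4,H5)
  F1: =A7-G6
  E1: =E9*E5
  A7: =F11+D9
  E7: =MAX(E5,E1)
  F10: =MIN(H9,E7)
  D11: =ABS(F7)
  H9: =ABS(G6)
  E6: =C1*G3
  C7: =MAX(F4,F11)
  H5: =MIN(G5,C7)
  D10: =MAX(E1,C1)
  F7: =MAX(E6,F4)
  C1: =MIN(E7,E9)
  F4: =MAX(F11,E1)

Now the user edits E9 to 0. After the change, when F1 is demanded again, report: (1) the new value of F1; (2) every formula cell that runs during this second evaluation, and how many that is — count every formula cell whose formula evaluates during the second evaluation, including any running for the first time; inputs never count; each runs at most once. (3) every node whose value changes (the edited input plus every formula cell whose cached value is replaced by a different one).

New value of F1: 0.
Formula cells that run: A7, C1, C7, D9, D11, E1, E2, E6, E7, F1, F4, F7, F11, G3, G5, G6, H5 — 17 in total.
Values that change: A7, C1, C7, D9, D11, E1, E2, E7, E9, F1, F4, F7, F11, G3, G5, G6, H5.

First evaluation (everything demanded from the output):
  E1 = 2 * -7 = -14
  E7 = MAX(-7, -14) = -7
  C1 = MIN(-7, 2) = -7
  F11 = ABS(-7) = 7
  F4 = MAX(7, -14) = 7
  C7 = MAX(7, 7) = 7
  E2 = MIN(2, 7) = 2
  G3 = -7 - -7 = 0
  E6 = -7 * 0 = 0
  F7 = MAX(0, 7) = 7
  D11 = ABS(7) = 7
  G5 = MIN(2, 7) = 2
  G6 = -7 * -14 = 98
  H5 = MIN(2, 7) = 2
  D9 = MAX(7, 2) = 7
  A7 = 7 + 7 = 14
  F1 = 14 - 98 = -84

Propagation after the edit:
  E1: runs — E9 2->0; result 0.
  E7: runs — E1 -14->0; result 0.
  C1: runs — E7 -7->0; E9 2->0; result 0.
  F11: runs — C1 -7->0; result 0.
  F4: runs — F11 7->0; E1 -14->0; result 0.
  C7: runs — F4 7->0; F11 7->0; result 0.
  E2: runs — E9 2->0; C7 7->0; result 0.
  G3: runs — C1 -7->0; result 7.
  E6: runs — C1 -7->0; G3 0->7; result 0 (same value as before).
  F7: runs — F4 7->0; result 0.
  D11: runs — F7 7->0; result 0.
  G5: runs — E2 2->0; D11 7->0; result 0.
  G6: runs — E1 -14->0; result 0.
  H5: runs — G5 2->0; C7 7->0; result 0.
  D9: runs — F4 7->0; H5 2->0; result 0.
  A7: runs — F11 7->0; D9 7->0; result 0.
  F1: runs — A7 14->0; G6 98->0; result 0.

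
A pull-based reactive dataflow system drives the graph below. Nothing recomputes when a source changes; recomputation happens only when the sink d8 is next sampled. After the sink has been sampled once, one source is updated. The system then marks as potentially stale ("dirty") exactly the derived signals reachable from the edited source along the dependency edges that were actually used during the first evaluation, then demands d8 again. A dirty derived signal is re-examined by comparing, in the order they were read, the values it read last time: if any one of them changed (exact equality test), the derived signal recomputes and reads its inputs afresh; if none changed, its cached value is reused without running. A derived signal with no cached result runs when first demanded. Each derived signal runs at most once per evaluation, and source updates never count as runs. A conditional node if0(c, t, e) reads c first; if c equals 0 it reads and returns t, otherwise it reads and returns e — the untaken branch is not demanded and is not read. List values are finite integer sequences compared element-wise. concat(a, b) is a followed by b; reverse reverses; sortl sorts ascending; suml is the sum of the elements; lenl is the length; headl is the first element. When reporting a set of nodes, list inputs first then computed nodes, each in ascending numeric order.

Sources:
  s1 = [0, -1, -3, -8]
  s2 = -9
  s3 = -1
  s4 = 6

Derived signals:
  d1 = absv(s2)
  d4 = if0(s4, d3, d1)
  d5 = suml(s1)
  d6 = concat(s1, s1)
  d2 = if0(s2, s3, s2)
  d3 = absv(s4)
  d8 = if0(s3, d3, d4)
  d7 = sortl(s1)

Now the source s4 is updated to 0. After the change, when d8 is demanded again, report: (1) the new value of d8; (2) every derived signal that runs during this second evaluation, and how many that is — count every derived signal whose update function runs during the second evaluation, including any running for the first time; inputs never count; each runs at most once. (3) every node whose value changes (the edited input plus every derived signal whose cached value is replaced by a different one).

First evaluation (everything demanded from the output):
  d1 = absv(-9) = 9
  d4 = if0(s4=6 -> else branch d1) = 9
  d8 = if0(s3=-1 -> else branch d4) = 9

Propagation after the edit:
  d3: demanded for the first time — runs, produces 0.
  d4: runs — s4 6->0; result 0.
  d8: runs — d4 9->0; result 0.

Key observation: a condition flipped, so demand reaches new nodes — d3 runs for the first time.

New value of d8: 0.
Derived signals that run: d3, d4, d8 — 3 in total.
Values that change: s4, d4, d8.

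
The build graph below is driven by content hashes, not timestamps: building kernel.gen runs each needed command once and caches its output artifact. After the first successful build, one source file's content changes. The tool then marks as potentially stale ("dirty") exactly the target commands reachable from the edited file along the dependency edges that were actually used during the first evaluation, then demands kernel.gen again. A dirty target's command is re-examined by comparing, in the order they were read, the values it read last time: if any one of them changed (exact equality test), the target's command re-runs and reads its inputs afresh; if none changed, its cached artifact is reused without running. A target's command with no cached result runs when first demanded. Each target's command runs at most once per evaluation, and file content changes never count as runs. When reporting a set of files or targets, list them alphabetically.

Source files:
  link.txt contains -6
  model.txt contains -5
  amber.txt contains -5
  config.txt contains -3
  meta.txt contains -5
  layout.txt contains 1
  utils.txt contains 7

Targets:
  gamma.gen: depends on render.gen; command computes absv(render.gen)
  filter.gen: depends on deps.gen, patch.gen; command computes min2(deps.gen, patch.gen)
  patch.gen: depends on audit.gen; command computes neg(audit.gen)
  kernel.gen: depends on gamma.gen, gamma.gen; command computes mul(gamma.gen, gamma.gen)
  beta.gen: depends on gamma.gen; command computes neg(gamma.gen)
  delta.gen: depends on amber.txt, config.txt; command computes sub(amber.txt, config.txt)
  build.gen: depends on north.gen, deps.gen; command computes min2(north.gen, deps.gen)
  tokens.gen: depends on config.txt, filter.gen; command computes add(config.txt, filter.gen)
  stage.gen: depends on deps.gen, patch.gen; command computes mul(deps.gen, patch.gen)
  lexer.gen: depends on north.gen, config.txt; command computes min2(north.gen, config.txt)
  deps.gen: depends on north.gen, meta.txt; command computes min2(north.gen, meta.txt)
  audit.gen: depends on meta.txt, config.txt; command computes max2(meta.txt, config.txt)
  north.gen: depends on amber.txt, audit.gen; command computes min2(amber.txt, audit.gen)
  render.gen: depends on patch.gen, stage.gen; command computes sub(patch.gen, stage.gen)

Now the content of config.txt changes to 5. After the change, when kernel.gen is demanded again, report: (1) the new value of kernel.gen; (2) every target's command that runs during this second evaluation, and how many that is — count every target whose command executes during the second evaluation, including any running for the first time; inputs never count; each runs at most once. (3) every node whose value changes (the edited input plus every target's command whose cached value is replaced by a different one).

kernel.gen now evaluates to 900.
Run set: audit.gen, gamma.gen, kernel.gen, north.gen, patch.gen, render.gen, stage.gen (7 run).
Changed values: audit.gen, config.txt, gamma.gen, kernel.gen, patch.gen, render.gen, stage.gen.
The important point: at deps.gen every value read last time is unchanged, so the dirty flag clears without a run.

Initial pass — values computed on the first demand:
  audit.gen = max2(-5, -3) = -3
  north.gen = min2(-5, -3) = -5
  deps.gen = min2(-5, -5) = -5
  patch.gen = neg(-3) = 3
  stage.gen = mul(-5, 3) = -15
  render.gen = sub(3, -15) = 18
  gamma.gen = absv(18) = 18
  kernel.gen = mul(18, 18) = 324

Second demand — change propagation:
  audit.gen: re-runs because config.txt -3->5; new result 5.
  north.gen: re-runs because audit.gen -3->5; new result -5 (unchanged).
  deps.gen: re-examined; everything it read last time is the same (north.gen unchanged, meta.txt unchanged) — cache -5 kept, no run.
  patch.gen: re-runs because audit.gen -3->5; new result -5.
  stage.gen: re-runs because patch.gen 3->-5; new result 25.
  render.gen: re-runs because patch.gen 3->-5; stage.gen -15->25; new result -30.
  gamma.gen: re-runs because render.gen 18->-30; new result 30.
  kernel.gen: re-runs because gamma.gen 18->30; gamma.gen 18->30; new result 900.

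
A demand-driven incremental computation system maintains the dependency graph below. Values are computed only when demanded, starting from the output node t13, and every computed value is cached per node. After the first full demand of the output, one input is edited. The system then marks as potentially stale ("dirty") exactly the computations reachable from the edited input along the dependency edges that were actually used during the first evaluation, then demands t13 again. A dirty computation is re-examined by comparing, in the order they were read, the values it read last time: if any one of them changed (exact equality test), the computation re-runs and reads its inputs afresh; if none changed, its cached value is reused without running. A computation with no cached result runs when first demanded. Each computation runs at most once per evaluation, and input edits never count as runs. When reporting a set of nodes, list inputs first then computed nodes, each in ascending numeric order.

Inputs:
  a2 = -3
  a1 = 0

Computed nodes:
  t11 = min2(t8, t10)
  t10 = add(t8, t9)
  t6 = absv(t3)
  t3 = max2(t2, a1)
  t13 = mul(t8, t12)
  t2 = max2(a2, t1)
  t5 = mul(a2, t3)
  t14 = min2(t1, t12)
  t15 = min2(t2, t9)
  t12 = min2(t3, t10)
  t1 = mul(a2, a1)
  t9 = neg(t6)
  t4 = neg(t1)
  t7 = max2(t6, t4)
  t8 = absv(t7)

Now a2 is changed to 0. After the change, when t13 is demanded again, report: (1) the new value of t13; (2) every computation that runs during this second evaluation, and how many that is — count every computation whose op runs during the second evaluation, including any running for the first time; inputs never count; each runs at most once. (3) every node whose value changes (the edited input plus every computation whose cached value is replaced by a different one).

First evaluation (everything demanded from the output):
  t1 = mul(-3, 0) = 0
  t2 = max2(-3, 0) = 0
  t3 = max2(0, 0) = 0
  t4 = neg(0) = 0
  t6 = absv(0) = 0
  t7 = max2(0, 0) = 0
  t8 = absv(0) = 0
  t9 = neg(0) = 0
  t10 = add(0, 0) = 0
  t12 = min2(0, 0) = 0
  t13 = mul(0, 0) = 0

Propagation after the edit:
  t1: runs — a2 -3->0; result 0 (same value as before).
  t2: runs — a2 -3->0; result 0 (same value as before).
  t3: checked — values it read are unchanged (t2 unchanged, a1 unchanged); reused cached 0 without running.
  t4: checked — values it read are unchanged (t1 unchanged); reused cached 0 without running.
  t6: checked — values it read are unchanged (t3 unchanged); reused cached 0 without running.
  t7: checked — values it read are unchanged (t6 unchanged, t4 unchanged); reused cached 0 without running.
  t8: checked — values it read are unchanged (t7 unchanged); reused cached 0 without running.
  t9: checked — values it read are unchanged (t6 unchanged); reused cached 0 without running.
  t10: checked — values it read are unchanged (t8 unchanged, t9 unchanged); reused cached 0 without running.
  t12: checked — values it read are unchanged (t3 unchanged, t10 unchanged); reused cached 0 without running.
  t13: checked — values it read are unchanged (t8 unchanged, t12 unchanged); reused cached 0 without running.

Key observation: the cutoff stops propagation at t3 — its inputs' values are unchanged, so it reuses its cache.

New value of t13: 0.
Computations that run: t1, t2 — 2 in total.
Values that change: a2.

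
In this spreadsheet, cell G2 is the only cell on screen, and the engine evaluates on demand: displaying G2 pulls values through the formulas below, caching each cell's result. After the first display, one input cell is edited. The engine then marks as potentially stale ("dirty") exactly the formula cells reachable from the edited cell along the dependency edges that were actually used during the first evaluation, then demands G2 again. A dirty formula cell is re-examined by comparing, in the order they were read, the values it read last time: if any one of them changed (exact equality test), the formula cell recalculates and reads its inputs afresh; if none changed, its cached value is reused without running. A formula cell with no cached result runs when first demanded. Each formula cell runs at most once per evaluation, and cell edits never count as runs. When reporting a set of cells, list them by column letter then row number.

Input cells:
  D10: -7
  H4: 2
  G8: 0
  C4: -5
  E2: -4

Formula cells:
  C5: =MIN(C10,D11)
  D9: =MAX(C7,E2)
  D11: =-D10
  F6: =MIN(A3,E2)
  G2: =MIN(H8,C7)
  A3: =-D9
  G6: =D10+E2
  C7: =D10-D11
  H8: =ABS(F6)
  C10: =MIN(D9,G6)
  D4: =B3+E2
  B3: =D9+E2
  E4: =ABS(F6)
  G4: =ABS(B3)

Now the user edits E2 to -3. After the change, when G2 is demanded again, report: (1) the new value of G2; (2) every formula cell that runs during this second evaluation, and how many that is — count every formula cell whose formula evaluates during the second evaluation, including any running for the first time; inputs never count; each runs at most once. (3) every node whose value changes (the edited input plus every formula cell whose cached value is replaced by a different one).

G2 now evaluates to -14.
Run set: A3, D9, F6, G2, H8 (5 run).
Changed values: A3, D9, E2, F6, H8.

Initial pass — values computed on the first demand:
  D11 = -(-7) = 7
  C7 = -7 - 7 = -14
  D9 = MAX(-14, -4) = -4
  A3 = -(-4) = 4
  F6 = MIN(4, -4) = -4
  H8 = ABS(-4) = 4
  G2 = MIN(4, -14) = -14

Second demand — change propagation:
  D9: re-runs because E2 -4->-3; new result -3.
  A3: re-runs because D9 -4->-3; new result 3.
  F6: re-runs because A3 4->3; E2 -4->-3; new result -3.
  H8: re-runs because F6 -4->-3; new result 3.
  G2: re-runs because H8 4->3; new result -14 (unchanged).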